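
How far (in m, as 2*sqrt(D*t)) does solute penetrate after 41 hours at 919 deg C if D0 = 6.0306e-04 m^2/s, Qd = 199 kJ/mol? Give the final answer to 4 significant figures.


Step 1: D = D0 * exp(-Qd/(R*T))
T = 1192.15 K
D = 6.0306e-04 * exp(-199e3 / (8.314 * 1192.15)) = 1.15017e-12 m^2/s
Step 2: L = 2*sqrt(D*t)
t = 41 h = 147600 s
L = 2*sqrt(1.15017e-12 * 147600) = 8.241e-04 m


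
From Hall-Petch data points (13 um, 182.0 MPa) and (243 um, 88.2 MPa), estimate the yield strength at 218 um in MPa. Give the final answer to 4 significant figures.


sigma_y = sigma0 + k / sqrt(d)
1/sqrt(d1) = 1/sqrt(1.3e-05) = 277.35;  1/sqrt(d2) = 64.15
k = (sigma1 - sigma2) / (1/sqrt(d1) - 1/sqrt(d2)) = (182.0 - 88.2) / (277.35 - 64.15) = 0.439962 MPa*m^0.5
sigma0 = sigma1 - k/sqrt(d1) = 182.0 - 0.439962*277.35 = 59.9764 MPa
sigma_y(d3) = 59.9764 + 0.439962 / sqrt(2.18e-04) = 89.77 MPa


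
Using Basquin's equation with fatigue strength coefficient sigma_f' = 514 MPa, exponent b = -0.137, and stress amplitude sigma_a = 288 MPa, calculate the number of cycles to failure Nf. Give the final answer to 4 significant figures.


sigma_a = sigma_f' * (2*Nf)^b
2*Nf = (sigma_a / sigma_f')^(1/b)
2*Nf = (288 / 514)^(1/-0.137)
2*Nf = 68.5933
Nf = 34.3 cycles


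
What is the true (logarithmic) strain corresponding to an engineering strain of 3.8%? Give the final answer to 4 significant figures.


epsilon_true = ln(1 + epsilon_eng)
epsilon_true = ln(1 + 0.038)
epsilon_true = 0.0373


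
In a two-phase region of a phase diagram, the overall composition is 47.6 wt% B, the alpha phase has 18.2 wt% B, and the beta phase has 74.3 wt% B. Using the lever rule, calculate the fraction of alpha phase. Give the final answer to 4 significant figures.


f_alpha = (C_beta - C0) / (C_beta - C_alpha)
f_alpha = (74.3 - 47.6) / (74.3 - 18.2)
f_alpha = 0.4759


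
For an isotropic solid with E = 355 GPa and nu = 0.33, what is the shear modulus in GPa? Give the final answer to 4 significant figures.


G = E / (2*(1+nu))
G = 355 / (2*(1+0.33))
G = 133.5 GPa


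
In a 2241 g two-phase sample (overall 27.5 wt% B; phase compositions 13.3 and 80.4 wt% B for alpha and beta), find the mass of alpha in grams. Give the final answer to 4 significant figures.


f_alpha = (C_beta - C0) / (C_beta - C_alpha)
f_alpha = (80.4 - 27.5) / (80.4 - 13.3) = 0.788376
m_alpha = f_alpha * m_total = 0.788376 * 2241 = 1767 g


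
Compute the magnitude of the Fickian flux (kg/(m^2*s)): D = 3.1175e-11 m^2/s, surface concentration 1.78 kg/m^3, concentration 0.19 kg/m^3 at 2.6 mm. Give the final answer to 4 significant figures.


J = -D * (dC/dx) = D * (C1 - C2) / dx
J = 3.1175e-11 * (1.78 - 0.19) / 2.6e-03
J = 1.906e-08 kg/(m^2*s)


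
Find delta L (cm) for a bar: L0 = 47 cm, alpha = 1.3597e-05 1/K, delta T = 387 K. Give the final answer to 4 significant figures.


dL = L0 * alpha * dT
dL = 47 * 1.3597e-05 * 387
dL = 0.2473 cm


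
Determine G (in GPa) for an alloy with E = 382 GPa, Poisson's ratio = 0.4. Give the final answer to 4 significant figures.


G = E / (2*(1+nu))
G = 382 / (2*(1+0.4))
G = 136.4 GPa


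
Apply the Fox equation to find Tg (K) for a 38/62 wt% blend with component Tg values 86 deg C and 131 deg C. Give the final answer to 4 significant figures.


1/Tg = w1/Tg1 + w2/Tg2 (in Kelvin)
Tg1 = 359.15 K, Tg2 = 404.15 K
1/Tg = 0.38/359.15 + 0.62/404.15
Tg = 385.8 K


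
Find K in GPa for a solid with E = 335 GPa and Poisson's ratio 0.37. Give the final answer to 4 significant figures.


K = E / (3*(1-2*nu))
K = 335 / (3*(1-2*0.37))
K = 429.5 GPa


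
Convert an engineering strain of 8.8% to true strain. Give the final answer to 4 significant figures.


epsilon_true = ln(1 + epsilon_eng)
epsilon_true = ln(1 + 0.088)
epsilon_true = 0.08434


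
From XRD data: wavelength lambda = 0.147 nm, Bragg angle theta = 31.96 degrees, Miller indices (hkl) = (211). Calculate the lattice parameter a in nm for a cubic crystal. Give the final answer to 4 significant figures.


d = lambda / (2*sin(theta))
d = 0.147 / (2*sin(31.96 deg))
d = 0.138856 nm
a = d * sqrt(h^2+k^2+l^2) = 0.138856 * sqrt(6)
a = 0.3401 nm


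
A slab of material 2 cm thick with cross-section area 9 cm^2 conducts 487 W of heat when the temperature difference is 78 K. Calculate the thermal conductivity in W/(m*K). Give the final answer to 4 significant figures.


k = Q*L / (A*dT)
L = 0.02 m, A = 9e-04 m^2
k = 487 * 0.02 / (9e-04 * 78)
k = 138.7 W/(m*K)


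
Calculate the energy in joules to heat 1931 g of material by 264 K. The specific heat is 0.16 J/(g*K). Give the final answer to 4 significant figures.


Q = m * cp * dT
Q = 1931 * 0.16 * 264
Q = 81570 J


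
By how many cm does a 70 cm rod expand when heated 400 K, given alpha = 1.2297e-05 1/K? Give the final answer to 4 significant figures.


dL = L0 * alpha * dT
dL = 70 * 1.2297e-05 * 400
dL = 0.3443 cm


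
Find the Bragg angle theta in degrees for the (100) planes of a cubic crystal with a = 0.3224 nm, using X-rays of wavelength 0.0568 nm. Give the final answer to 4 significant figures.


d = a / sqrt(h^2+k^2+l^2)
d = 0.3224 / sqrt(1) = 0.3224 nm
lambda = 2*d*sin(theta)  =>  sin(theta) = lambda / (2*d)
sin(theta) = 0.0568 / (2 * 0.3224) = 0.0880893
theta = 5.054 deg


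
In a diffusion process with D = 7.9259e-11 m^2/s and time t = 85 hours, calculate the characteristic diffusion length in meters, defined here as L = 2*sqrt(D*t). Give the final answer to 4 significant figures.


t = 85 hr = 306000 s
Diffusion length = 2*sqrt(D*t)
= 2*sqrt(7.9259e-11 * 306000)
= 9.85e-03 m


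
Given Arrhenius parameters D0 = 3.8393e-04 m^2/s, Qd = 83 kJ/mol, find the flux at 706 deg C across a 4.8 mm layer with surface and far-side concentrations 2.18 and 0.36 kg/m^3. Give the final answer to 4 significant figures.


Step 1: D = D0 * exp(-Qd/(R*T))
T = 706 + 273.15 = 979.15 K
D = 3.8393e-04 * exp(-83e3 / (8.314 * 979.15)) = 1.43317e-08 m^2/s
Step 2: J = D * (C1 - C2) / dx
J = 1.43317e-08 * (2.18 - 0.36) / 4.8e-03
J = 5.434e-06 kg/(m^2*s)


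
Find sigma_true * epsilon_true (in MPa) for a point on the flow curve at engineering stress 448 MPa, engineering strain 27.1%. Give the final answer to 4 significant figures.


sigma_true = sigma_eng * (1 + epsilon_eng)
sigma_true = 448 * (1 + 0.271) = 569.408 MPa
epsilon_true = ln(1 + epsilon_eng)
epsilon_true = ln(1 + 0.271) = 0.239804
sigma_true * epsilon_true = 569.408 * 0.239804 = 136.5 MPa


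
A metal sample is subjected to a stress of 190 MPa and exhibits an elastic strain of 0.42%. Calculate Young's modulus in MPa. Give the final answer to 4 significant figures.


E = sigma / epsilon
epsilon = 0.42% = 4.2e-03
E = 190 / 4.2e-03
E = 45240 MPa


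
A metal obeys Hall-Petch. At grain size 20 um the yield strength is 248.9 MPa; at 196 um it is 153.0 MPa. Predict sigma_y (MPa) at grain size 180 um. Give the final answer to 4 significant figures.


sigma_y = sigma0 + k / sqrt(d)
1/sqrt(d1) = 1/sqrt(2e-05) = 223.607;  1/sqrt(d2) = 71.4286
k = (sigma1 - sigma2) / (1/sqrt(d1) - 1/sqrt(d2)) = (248.9 - 153.0) / (223.607 - 71.4286) = 0.630182 MPa*m^0.5
sigma0 = sigma1 - k/sqrt(d1) = 248.9 - 0.630182*223.607 = 107.987 MPa
sigma_y(d3) = 107.987 + 0.630182 / sqrt(1.8e-04) = 155 MPa


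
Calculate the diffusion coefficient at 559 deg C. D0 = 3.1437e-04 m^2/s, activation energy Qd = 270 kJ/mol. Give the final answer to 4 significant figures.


D = D0 * exp(-Qd / (R*T))
T = 832.15 K
D = 3.1437e-04 * exp(-270e3 / (8.314 * 832.15))
D = 3.538e-21 m^2/s


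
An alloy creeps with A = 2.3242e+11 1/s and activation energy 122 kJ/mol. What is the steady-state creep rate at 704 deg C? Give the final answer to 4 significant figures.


rate = A * exp(-Q / (R*T))
T = 704 + 273.15 = 977.15 K
rate = 2.3242e+11 * exp(-122e3 / (8.314 * 977.15))
rate = 69890 1/s


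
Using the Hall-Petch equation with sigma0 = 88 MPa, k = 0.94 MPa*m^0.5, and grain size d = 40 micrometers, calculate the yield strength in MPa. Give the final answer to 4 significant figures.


sigma_y = sigma0 + k / sqrt(d)
d = 40 um = 4e-05 m
sigma_y = 88 + 0.94 / sqrt(4e-05)
sigma_y = 236.6 MPa


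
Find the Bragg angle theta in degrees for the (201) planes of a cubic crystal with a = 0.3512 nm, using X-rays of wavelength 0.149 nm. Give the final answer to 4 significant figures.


d = a / sqrt(h^2+k^2+l^2)
d = 0.3512 / sqrt(5) = 0.157061 nm
lambda = 2*d*sin(theta)  =>  sin(theta) = lambda / (2*d)
sin(theta) = 0.149 / (2 * 0.157061) = 0.474337
theta = 28.32 deg


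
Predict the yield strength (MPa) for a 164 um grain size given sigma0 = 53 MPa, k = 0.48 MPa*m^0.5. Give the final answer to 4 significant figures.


sigma_y = sigma0 + k / sqrt(d)
d = 164 um = 1.64e-04 m
sigma_y = 53 + 0.48 / sqrt(1.64e-04)
sigma_y = 90.48 MPa


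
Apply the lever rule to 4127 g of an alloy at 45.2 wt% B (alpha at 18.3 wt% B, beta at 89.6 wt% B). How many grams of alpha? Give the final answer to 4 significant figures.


f_alpha = (C_beta - C0) / (C_beta - C_alpha)
f_alpha = (89.6 - 45.2) / (89.6 - 18.3) = 0.622721
m_alpha = f_alpha * m_total = 0.622721 * 4127 = 2570 g


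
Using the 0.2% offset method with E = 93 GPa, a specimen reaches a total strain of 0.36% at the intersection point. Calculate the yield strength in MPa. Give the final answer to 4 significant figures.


Offset strain = 0.002
Elastic strain at yield = total_strain - offset = 3.6e-03 - 0.002 = 1.6e-03
sigma_y = E * elastic_strain = 93000 * 1.6e-03
sigma_y = 148.8 MPa


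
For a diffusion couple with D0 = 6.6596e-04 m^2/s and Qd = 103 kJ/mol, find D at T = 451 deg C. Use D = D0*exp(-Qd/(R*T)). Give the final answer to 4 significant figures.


D = D0 * exp(-Qd / (R*T))
T = 724.15 K
D = 6.6596e-04 * exp(-103e3 / (8.314 * 724.15))
D = 2.475e-11 m^2/s


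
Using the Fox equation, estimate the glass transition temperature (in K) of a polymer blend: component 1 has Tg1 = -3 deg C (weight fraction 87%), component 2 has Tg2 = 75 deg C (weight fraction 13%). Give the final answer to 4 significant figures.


1/Tg = w1/Tg1 + w2/Tg2 (in Kelvin)
Tg1 = 270.15 K, Tg2 = 348.15 K
1/Tg = 0.87/270.15 + 0.13/348.15
Tg = 278.3 K


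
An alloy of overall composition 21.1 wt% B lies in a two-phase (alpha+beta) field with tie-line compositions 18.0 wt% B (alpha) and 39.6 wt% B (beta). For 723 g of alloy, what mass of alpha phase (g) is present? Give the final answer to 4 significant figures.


f_alpha = (C_beta - C0) / (C_beta - C_alpha)
f_alpha = (39.6 - 21.1) / (39.6 - 18.0) = 0.856481
m_alpha = f_alpha * m_total = 0.856481 * 723 = 619.2 g


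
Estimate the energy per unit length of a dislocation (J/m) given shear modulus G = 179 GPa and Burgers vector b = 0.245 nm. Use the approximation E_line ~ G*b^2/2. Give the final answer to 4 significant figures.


E = G*b^2/2
b = 0.245 nm = 2.45e-10 m
G = 179 GPa = 1.79e+11 Pa
E = 0.5 * 1.79e+11 * (2.45e-10)^2
E = 5.372e-09 J/m


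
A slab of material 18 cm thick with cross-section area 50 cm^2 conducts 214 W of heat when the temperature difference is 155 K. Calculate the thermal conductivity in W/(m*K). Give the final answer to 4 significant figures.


k = Q*L / (A*dT)
L = 0.18 m, A = 5e-03 m^2
k = 214 * 0.18 / (5e-03 * 155)
k = 49.7 W/(m*K)


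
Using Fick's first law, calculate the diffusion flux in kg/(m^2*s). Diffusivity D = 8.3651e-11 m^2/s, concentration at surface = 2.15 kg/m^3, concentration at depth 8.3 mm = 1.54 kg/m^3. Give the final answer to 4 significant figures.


J = -D * (dC/dx) = D * (C1 - C2) / dx
J = 8.3651e-11 * (2.15 - 1.54) / 8.3e-03
J = 6.148e-09 kg/(m^2*s)


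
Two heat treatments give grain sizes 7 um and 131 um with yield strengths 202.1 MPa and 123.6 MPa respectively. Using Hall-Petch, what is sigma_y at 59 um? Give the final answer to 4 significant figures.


sigma_y = sigma0 + k / sqrt(d)
1/sqrt(d1) = 1/sqrt(7e-06) = 377.964;  1/sqrt(d2) = 87.3704
k = (sigma1 - sigma2) / (1/sqrt(d1) - 1/sqrt(d2)) = (202.1 - 123.6) / (377.964 - 87.3704) = 0.270136 MPa*m^0.5
sigma0 = sigma1 - k/sqrt(d1) = 202.1 - 0.270136*377.964 = 99.9981 MPa
sigma_y(d3) = 99.9981 + 0.270136 / sqrt(5.9e-05) = 135.2 MPa


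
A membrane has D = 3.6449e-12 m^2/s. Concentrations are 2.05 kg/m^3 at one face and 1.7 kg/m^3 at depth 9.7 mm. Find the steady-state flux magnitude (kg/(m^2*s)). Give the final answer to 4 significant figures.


J = -D * (dC/dx) = D * (C1 - C2) / dx
J = 3.6449e-12 * (2.05 - 1.7) / 9.7e-03
J = 1.315e-10 kg/(m^2*s)


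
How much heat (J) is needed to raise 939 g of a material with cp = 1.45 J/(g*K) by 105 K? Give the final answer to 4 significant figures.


Q = m * cp * dT
Q = 939 * 1.45 * 105
Q = 143000 J


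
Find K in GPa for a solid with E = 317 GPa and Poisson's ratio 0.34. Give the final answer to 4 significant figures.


K = E / (3*(1-2*nu))
K = 317 / (3*(1-2*0.34))
K = 330.2 GPa


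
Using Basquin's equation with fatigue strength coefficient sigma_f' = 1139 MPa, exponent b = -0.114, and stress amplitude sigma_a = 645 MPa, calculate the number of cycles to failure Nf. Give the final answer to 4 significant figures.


sigma_a = sigma_f' * (2*Nf)^b
2*Nf = (sigma_a / sigma_f')^(1/b)
2*Nf = (645 / 1139)^(1/-0.114)
2*Nf = 146.673
Nf = 73.34 cycles


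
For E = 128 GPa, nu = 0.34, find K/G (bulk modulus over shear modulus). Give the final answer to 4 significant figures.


G = E / (2*(1+nu))
G = 128 / (2*(1+0.34)) = 47.7612 GPa
K = E / (3*(1-2*nu))
K = 128 / (3*(1-2*0.34)) = 133.333 GPa
K/G = 133.333 / 47.7612 = 2.792


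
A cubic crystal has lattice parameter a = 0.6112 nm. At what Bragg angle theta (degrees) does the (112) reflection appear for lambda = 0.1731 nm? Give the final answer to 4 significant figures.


d = a / sqrt(h^2+k^2+l^2)
d = 0.6112 / sqrt(6) = 0.249521 nm
lambda = 2*d*sin(theta)  =>  sin(theta) = lambda / (2*d)
sin(theta) = 0.1731 / (2 * 0.249521) = 0.346864
theta = 20.3 deg


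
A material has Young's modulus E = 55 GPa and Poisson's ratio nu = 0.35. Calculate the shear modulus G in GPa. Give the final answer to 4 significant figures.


G = E / (2*(1+nu))
G = 55 / (2*(1+0.35))
G = 20.37 GPa


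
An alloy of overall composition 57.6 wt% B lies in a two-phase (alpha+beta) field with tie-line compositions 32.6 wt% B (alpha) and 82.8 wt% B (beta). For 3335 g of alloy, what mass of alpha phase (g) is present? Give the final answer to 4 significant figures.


f_alpha = (C_beta - C0) / (C_beta - C_alpha)
f_alpha = (82.8 - 57.6) / (82.8 - 32.6) = 0.501992
m_alpha = f_alpha * m_total = 0.501992 * 3335 = 1674 g


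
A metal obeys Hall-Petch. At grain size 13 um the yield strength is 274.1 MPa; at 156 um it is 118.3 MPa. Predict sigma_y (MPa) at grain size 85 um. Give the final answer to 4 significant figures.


sigma_y = sigma0 + k / sqrt(d)
1/sqrt(d1) = 1/sqrt(1.3e-05) = 277.35;  1/sqrt(d2) = 80.0641
k = (sigma1 - sigma2) / (1/sqrt(d1) - 1/sqrt(d2)) = (274.1 - 118.3) / (277.35 - 80.0641) = 0.789716 MPa*m^0.5
sigma0 = sigma1 - k/sqrt(d1) = 274.1 - 0.789716*277.35 = 55.0721 MPa
sigma_y(d3) = 55.0721 + 0.789716 / sqrt(8.5e-05) = 140.7 MPa


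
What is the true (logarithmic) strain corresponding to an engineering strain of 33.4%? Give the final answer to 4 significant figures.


epsilon_true = ln(1 + epsilon_eng)
epsilon_true = ln(1 + 0.334)
epsilon_true = 0.2882


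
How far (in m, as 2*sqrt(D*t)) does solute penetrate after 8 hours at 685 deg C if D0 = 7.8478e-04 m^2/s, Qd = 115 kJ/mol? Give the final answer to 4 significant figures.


Step 1: D = D0 * exp(-Qd/(R*T))
T = 958.15 K
D = 7.8478e-04 * exp(-115e3 / (8.314 * 958.15)) = 4.21857e-10 m^2/s
Step 2: L = 2*sqrt(D*t)
t = 8 h = 28800 s
L = 2*sqrt(4.21857e-10 * 28800) = 6.971e-03 m


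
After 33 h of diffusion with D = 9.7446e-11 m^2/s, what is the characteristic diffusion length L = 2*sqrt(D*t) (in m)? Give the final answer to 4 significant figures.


t = 33 hr = 118800 s
Diffusion length = 2*sqrt(D*t)
= 2*sqrt(9.7446e-11 * 118800)
= 6.805e-03 m


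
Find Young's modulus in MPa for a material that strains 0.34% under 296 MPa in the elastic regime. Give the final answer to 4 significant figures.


E = sigma / epsilon
epsilon = 0.34% = 3.4e-03
E = 296 / 3.4e-03
E = 87060 MPa


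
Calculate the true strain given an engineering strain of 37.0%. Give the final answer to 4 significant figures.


epsilon_true = ln(1 + epsilon_eng)
epsilon_true = ln(1 + 0.37)
epsilon_true = 0.3148


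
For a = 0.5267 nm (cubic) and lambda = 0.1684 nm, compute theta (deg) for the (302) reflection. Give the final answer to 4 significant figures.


d = a / sqrt(h^2+k^2+l^2)
d = 0.5267 / sqrt(13) = 0.14608 nm
lambda = 2*d*sin(theta)  =>  sin(theta) = lambda / (2*d)
sin(theta) = 0.1684 / (2 * 0.14608) = 0.576395
theta = 35.2 deg


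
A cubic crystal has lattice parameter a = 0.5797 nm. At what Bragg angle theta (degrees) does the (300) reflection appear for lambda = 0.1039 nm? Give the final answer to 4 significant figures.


d = a / sqrt(h^2+k^2+l^2)
d = 0.5797 / sqrt(9) = 0.193233 nm
lambda = 2*d*sin(theta)  =>  sin(theta) = lambda / (2*d)
sin(theta) = 0.1039 / (2 * 0.193233) = 0.268846
theta = 15.6 deg


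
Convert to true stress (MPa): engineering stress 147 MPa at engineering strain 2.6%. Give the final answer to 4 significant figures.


sigma_true = sigma_eng * (1 + epsilon_eng)
sigma_true = 147 * (1 + 0.026)
sigma_true = 150.8 MPa


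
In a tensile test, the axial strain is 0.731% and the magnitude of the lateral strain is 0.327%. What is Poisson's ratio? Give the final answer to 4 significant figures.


nu = -epsilon_lat / epsilon_axial
Lateral strain is contraction (negative), so using magnitudes:
nu = 0.327 / 0.731
nu = 0.4473


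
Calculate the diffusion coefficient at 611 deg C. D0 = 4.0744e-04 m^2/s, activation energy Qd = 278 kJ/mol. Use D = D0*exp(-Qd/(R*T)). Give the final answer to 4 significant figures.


D = D0 * exp(-Qd / (R*T))
T = 884.15 K
D = 4.0744e-04 * exp(-278e3 / (8.314 * 884.15))
D = 1.533e-20 m^2/s


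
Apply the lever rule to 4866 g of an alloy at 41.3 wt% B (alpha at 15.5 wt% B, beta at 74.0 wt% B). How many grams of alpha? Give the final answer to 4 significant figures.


f_alpha = (C_beta - C0) / (C_beta - C_alpha)
f_alpha = (74.0 - 41.3) / (74.0 - 15.5) = 0.558974
m_alpha = f_alpha * m_total = 0.558974 * 4866 = 2720 g


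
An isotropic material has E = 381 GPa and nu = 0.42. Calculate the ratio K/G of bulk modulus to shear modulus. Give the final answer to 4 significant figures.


G = E / (2*(1+nu))
G = 381 / (2*(1+0.42)) = 134.155 GPa
K = E / (3*(1-2*nu))
K = 381 / (3*(1-2*0.42)) = 793.75 GPa
K/G = 793.75 / 134.155 = 5.917


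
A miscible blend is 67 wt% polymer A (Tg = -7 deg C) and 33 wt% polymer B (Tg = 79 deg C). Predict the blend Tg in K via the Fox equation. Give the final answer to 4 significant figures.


1/Tg = w1/Tg1 + w2/Tg2 (in Kelvin)
Tg1 = 266.15 K, Tg2 = 352.15 K
1/Tg = 0.67/266.15 + 0.33/352.15
Tg = 289.5 K


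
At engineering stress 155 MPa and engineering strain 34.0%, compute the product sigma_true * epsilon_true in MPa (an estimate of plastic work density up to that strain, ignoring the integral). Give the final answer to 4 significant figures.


sigma_true = sigma_eng * (1 + epsilon_eng)
sigma_true = 155 * (1 + 0.34) = 207.7 MPa
epsilon_true = ln(1 + epsilon_eng)
epsilon_true = ln(1 + 0.34) = 0.29267
sigma_true * epsilon_true = 207.7 * 0.29267 = 60.79 MPa


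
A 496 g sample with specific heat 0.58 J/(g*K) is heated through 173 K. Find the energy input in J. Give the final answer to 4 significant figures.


Q = m * cp * dT
Q = 496 * 0.58 * 173
Q = 49770 J


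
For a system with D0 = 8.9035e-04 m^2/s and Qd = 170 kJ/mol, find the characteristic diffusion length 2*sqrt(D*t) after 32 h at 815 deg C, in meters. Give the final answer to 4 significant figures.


Step 1: D = D0 * exp(-Qd/(R*T))
T = 1088.15 K
D = 8.9035e-04 * exp(-170e3 / (8.314 * 1088.15)) = 6.14793e-12 m^2/s
Step 2: L = 2*sqrt(D*t)
t = 32 h = 115200 s
L = 2*sqrt(6.14793e-12 * 115200) = 1.683e-03 m


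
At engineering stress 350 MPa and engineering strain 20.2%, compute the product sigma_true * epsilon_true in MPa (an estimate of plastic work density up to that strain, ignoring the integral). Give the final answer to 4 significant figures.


sigma_true = sigma_eng * (1 + epsilon_eng)
sigma_true = 350 * (1 + 0.202) = 420.7 MPa
epsilon_true = ln(1 + epsilon_eng)
epsilon_true = ln(1 + 0.202) = 0.183987
sigma_true * epsilon_true = 420.7 * 0.183987 = 77.4 MPa


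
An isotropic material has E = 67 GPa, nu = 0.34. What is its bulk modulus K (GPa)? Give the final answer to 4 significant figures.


K = E / (3*(1-2*nu))
K = 67 / (3*(1-2*0.34))
K = 69.79 GPa


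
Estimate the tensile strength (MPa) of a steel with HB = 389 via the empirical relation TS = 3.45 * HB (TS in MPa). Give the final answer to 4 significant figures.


TS (MPa) = 3.45 * HB
TS = 3.45 * 389
TS = 1342 MPa


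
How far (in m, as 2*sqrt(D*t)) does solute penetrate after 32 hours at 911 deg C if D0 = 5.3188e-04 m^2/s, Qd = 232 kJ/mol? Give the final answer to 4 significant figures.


Step 1: D = D0 * exp(-Qd/(R*T))
T = 1184.15 K
D = 5.3188e-04 * exp(-232e3 / (8.314 * 1184.15)) = 3.10152e-14 m^2/s
Step 2: L = 2*sqrt(D*t)
t = 32 h = 115200 s
L = 2*sqrt(3.10152e-14 * 115200) = 1.195e-04 m


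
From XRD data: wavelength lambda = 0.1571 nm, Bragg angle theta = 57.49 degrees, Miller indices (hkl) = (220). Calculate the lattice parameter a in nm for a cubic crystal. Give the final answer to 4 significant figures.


d = lambda / (2*sin(theta))
d = 0.1571 / (2*sin(57.49 deg))
d = 0.0931462 nm
a = d * sqrt(h^2+k^2+l^2) = 0.0931462 * sqrt(8)
a = 0.2635 nm


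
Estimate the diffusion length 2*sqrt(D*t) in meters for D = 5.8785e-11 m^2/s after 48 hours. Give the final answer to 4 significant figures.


t = 48 hr = 172800 s
Diffusion length = 2*sqrt(D*t)
= 2*sqrt(5.8785e-11 * 172800)
= 6.374e-03 m


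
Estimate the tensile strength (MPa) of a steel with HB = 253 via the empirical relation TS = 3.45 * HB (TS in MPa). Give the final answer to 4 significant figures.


TS (MPa) = 3.45 * HB
TS = 3.45 * 253
TS = 872.9 MPa


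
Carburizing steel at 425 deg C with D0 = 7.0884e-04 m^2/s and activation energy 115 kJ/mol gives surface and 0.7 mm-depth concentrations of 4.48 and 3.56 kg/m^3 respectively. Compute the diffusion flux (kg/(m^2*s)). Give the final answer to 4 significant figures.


Step 1: D = D0 * exp(-Qd/(R*T))
T = 425 + 273.15 = 698.15 K
D = 7.0884e-04 * exp(-115e3 / (8.314 * 698.15)) = 1.76235e-12 m^2/s
Step 2: J = D * (C1 - C2) / dx
J = 1.76235e-12 * (4.48 - 3.56) / 7e-04
J = 2.316e-09 kg/(m^2*s)


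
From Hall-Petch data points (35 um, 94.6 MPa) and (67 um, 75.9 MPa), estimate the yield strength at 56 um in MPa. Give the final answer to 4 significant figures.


sigma_y = sigma0 + k / sqrt(d)
1/sqrt(d1) = 1/sqrt(3.5e-05) = 169.031;  1/sqrt(d2) = 122.169
k = (sigma1 - sigma2) / (1/sqrt(d1) - 1/sqrt(d2)) = (94.6 - 75.9) / (169.031 - 122.169) = 0.399049 MPa*m^0.5
sigma0 = sigma1 - k/sqrt(d1) = 94.6 - 0.399049*169.031 = 27.1484 MPa
sigma_y(d3) = 27.1484 + 0.399049 / sqrt(5.6e-05) = 80.47 MPa


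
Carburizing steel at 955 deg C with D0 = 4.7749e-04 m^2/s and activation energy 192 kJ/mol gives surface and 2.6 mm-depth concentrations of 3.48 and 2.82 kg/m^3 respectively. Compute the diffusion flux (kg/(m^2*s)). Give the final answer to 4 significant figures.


Step 1: D = D0 * exp(-Qd/(R*T))
T = 955 + 273.15 = 1228.15 K
D = 4.7749e-04 * exp(-192e3 / (8.314 * 1228.15)) = 3.25602e-12 m^2/s
Step 2: J = D * (C1 - C2) / dx
J = 3.25602e-12 * (3.48 - 2.82) / 2.6e-03
J = 8.265e-10 kg/(m^2*s)


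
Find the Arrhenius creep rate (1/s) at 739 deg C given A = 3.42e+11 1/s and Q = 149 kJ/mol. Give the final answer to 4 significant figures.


rate = A * exp(-Q / (R*T))
T = 739 + 273.15 = 1012.15 K
rate = 3.42e+11 * exp(-149e3 / (8.314 * 1012.15))
rate = 6986 1/s


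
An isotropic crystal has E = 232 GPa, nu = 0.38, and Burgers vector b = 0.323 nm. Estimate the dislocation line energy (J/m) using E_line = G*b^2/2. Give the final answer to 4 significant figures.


Step 1: G = E / (2*(1+nu))
G = 232 / (2*(1+0.38)) = 84.058 GPa = 8.4058e+10 Pa
Step 2: E_line = G*b^2/2
b = 0.323 nm = 3.23e-10 m
E_line = 0.5 * 8.4058e+10 * (3.23e-10)^2 = 4.385e-09 J/m


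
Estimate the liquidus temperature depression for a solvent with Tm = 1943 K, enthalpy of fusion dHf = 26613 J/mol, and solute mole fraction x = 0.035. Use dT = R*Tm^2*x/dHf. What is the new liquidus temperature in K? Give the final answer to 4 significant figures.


dT = R*Tm^2*x / dHf
dT = 8.314 * 1943^2 * 0.035 / 26613
dT = 41.2791 K
T_new = 1943 - 41.2791 = 1902 K


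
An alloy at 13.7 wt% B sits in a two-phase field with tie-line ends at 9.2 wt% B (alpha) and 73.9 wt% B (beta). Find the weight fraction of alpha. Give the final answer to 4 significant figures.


f_alpha = (C_beta - C0) / (C_beta - C_alpha)
f_alpha = (73.9 - 13.7) / (73.9 - 9.2)
f_alpha = 0.9304


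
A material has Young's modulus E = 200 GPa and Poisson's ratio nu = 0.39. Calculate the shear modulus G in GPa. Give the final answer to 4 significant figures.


G = E / (2*(1+nu))
G = 200 / (2*(1+0.39))
G = 71.94 GPa


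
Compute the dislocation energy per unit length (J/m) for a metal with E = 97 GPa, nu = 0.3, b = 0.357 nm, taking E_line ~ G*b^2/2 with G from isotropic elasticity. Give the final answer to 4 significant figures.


Step 1: G = E / (2*(1+nu))
G = 97 / (2*(1+0.3)) = 37.3077 GPa = 3.73077e+10 Pa
Step 2: E_line = G*b^2/2
b = 0.357 nm = 3.57e-10 m
E_line = 0.5 * 3.73077e+10 * (3.57e-10)^2 = 2.377e-09 J/m


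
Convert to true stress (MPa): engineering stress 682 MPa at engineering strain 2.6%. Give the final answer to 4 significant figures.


sigma_true = sigma_eng * (1 + epsilon_eng)
sigma_true = 682 * (1 + 0.026)
sigma_true = 699.7 MPa


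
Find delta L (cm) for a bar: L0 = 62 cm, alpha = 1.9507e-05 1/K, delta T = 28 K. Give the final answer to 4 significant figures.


dL = L0 * alpha * dT
dL = 62 * 1.9507e-05 * 28
dL = 0.03386 cm


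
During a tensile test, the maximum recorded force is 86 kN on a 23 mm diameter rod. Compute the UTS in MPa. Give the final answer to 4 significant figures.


A0 = pi*(d/2)^2 = pi*(23/2)^2 = 415.476 mm^2
UTS = F_max / A0 = 86*1000 / 415.476
UTS = 207 MPa


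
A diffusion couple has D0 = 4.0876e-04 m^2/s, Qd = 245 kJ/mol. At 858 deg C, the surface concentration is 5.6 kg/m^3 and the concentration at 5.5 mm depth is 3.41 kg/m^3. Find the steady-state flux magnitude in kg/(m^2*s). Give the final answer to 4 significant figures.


Step 1: D = D0 * exp(-Qd/(R*T))
T = 858 + 273.15 = 1131.15 K
D = 4.0876e-04 * exp(-245e3 / (8.314 * 1131.15)) = 1.98319e-15 m^2/s
Step 2: J = D * (C1 - C2) / dx
J = 1.98319e-15 * (5.6 - 3.41) / 5.5e-03
J = 7.897e-13 kg/(m^2*s)


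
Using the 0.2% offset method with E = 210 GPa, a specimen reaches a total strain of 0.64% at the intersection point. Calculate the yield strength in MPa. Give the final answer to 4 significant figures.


Offset strain = 0.002
Elastic strain at yield = total_strain - offset = 6.4e-03 - 0.002 = 4.4e-03
sigma_y = E * elastic_strain = 210000 * 4.4e-03
sigma_y = 924 MPa


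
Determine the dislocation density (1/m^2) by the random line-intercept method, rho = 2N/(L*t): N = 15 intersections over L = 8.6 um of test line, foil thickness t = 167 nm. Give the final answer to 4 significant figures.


rho = 2N / (L * t)
L = 8.6 um = 8.6e-06 m, t = 167 nm = 1.67e-07 m
rho = 2 * 15 / (8.6e-06 * 1.67e-07)
rho = 2.089e+13 1/m^2


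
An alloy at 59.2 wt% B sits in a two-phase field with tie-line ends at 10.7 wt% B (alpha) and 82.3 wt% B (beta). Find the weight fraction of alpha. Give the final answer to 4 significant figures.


f_alpha = (C_beta - C0) / (C_beta - C_alpha)
f_alpha = (82.3 - 59.2) / (82.3 - 10.7)
f_alpha = 0.3226


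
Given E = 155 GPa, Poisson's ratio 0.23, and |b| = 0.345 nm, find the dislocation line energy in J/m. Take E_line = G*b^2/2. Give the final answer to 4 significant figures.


Step 1: G = E / (2*(1+nu))
G = 155 / (2*(1+0.23)) = 63.0081 GPa = 6.30081e+10 Pa
Step 2: E_line = G*b^2/2
b = 0.345 nm = 3.45e-10 m
E_line = 0.5 * 6.30081e+10 * (3.45e-10)^2 = 3.75e-09 J/m


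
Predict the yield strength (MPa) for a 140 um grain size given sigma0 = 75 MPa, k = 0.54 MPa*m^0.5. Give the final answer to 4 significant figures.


sigma_y = sigma0 + k / sqrt(d)
d = 140 um = 1.4e-04 m
sigma_y = 75 + 0.54 / sqrt(1.4e-04)
sigma_y = 120.6 MPa


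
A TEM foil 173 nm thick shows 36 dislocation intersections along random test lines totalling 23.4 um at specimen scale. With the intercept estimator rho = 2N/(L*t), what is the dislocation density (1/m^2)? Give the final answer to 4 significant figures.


rho = 2N / (L * t)
L = 23.4 um = 2.34e-05 m, t = 173 nm = 1.73e-07 m
rho = 2 * 36 / (2.34e-05 * 1.73e-07)
rho = 1.779e+13 1/m^2


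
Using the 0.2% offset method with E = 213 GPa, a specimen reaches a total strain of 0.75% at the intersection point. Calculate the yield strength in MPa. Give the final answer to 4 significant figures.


Offset strain = 0.002
Elastic strain at yield = total_strain - offset = 7.5e-03 - 0.002 = 5.5e-03
sigma_y = E * elastic_strain = 213000 * 5.5e-03
sigma_y = 1172 MPa


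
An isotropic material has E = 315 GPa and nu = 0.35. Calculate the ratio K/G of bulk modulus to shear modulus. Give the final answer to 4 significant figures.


G = E / (2*(1+nu))
G = 315 / (2*(1+0.35)) = 116.667 GPa
K = E / (3*(1-2*nu))
K = 315 / (3*(1-2*0.35)) = 350 GPa
K/G = 350 / 116.667 = 3


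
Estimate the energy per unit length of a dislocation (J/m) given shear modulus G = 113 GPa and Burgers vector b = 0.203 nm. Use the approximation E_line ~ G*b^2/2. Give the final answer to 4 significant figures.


E = G*b^2/2
b = 0.203 nm = 2.03e-10 m
G = 113 GPa = 1.13e+11 Pa
E = 0.5 * 1.13e+11 * (2.03e-10)^2
E = 2.328e-09 J/m


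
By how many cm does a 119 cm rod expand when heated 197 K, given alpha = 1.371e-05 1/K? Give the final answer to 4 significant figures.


dL = L0 * alpha * dT
dL = 119 * 1.371e-05 * 197
dL = 0.3214 cm


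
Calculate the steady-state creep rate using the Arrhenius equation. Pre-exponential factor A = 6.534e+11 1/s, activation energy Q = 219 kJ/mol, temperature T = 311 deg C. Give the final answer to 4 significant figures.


rate = A * exp(-Q / (R*T))
T = 311 + 273.15 = 584.15 K
rate = 6.534e+11 * exp(-219e3 / (8.314 * 584.15))
rate = 1.704e-08 1/s


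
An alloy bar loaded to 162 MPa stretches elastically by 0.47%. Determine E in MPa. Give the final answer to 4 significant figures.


E = sigma / epsilon
epsilon = 0.47% = 4.7e-03
E = 162 / 4.7e-03
E = 34470 MPa


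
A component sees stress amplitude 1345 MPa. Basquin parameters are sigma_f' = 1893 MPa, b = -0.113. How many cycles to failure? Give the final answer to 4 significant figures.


sigma_a = sigma_f' * (2*Nf)^b
2*Nf = (sigma_a / sigma_f')^(1/b)
2*Nf = (1345 / 1893)^(1/-0.113)
2*Nf = 20.5838
Nf = 10.29 cycles


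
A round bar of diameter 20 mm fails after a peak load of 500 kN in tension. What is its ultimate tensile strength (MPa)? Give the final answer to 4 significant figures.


A0 = pi*(d/2)^2 = pi*(20/2)^2 = 314.159 mm^2
UTS = F_max / A0 = 500*1000 / 314.159
UTS = 1592 MPa


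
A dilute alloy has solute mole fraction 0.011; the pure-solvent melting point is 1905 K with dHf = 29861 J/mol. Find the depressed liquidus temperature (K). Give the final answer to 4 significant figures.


dT = R*Tm^2*x / dHf
dT = 8.314 * 1905^2 * 0.011 / 29861
dT = 11.1145 K
T_new = 1905 - 11.1145 = 1894 K


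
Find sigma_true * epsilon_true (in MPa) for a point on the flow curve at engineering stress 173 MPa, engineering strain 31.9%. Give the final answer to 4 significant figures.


sigma_true = sigma_eng * (1 + epsilon_eng)
sigma_true = 173 * (1 + 0.319) = 228.187 MPa
epsilon_true = ln(1 + epsilon_eng)
epsilon_true = ln(1 + 0.319) = 0.276874
sigma_true * epsilon_true = 228.187 * 0.276874 = 63.18 MPa


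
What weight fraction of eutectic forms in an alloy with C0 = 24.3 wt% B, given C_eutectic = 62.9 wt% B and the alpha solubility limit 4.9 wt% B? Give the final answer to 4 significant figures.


f_primary = (C_e - C0) / (C_e - C_alpha_max)
f_primary = (62.9 - 24.3) / (62.9 - 4.9)
f_primary = 0.665517
f_eutectic = 1 - 0.665517 = 0.3345


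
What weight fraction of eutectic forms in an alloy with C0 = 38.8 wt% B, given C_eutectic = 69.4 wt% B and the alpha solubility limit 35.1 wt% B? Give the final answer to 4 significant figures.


f_primary = (C_e - C0) / (C_e - C_alpha_max)
f_primary = (69.4 - 38.8) / (69.4 - 35.1)
f_primary = 0.892128
f_eutectic = 1 - 0.892128 = 0.1079


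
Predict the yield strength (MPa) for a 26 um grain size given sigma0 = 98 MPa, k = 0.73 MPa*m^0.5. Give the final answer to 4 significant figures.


sigma_y = sigma0 + k / sqrt(d)
d = 26 um = 2.6e-05 m
sigma_y = 98 + 0.73 / sqrt(2.6e-05)
sigma_y = 241.2 MPa


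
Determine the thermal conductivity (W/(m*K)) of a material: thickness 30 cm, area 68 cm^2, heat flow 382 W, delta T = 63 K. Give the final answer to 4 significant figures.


k = Q*L / (A*dT)
L = 0.3 m, A = 6.8e-03 m^2
k = 382 * 0.3 / (6.8e-03 * 63)
k = 267.5 W/(m*K)


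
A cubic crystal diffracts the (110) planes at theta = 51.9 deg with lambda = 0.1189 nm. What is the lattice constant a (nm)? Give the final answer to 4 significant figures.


d = lambda / (2*sin(theta))
d = 0.1189 / (2*sin(51.9 deg))
d = 0.0755463 nm
a = d * sqrt(h^2+k^2+l^2) = 0.0755463 * sqrt(2)
a = 0.1068 nm


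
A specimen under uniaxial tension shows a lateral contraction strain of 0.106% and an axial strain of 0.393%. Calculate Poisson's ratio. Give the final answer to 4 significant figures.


nu = -epsilon_lat / epsilon_axial
Lateral strain is contraction (negative), so using magnitudes:
nu = 0.106 / 0.393
nu = 0.2697


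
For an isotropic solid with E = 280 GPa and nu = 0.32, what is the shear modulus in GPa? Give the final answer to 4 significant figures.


G = E / (2*(1+nu))
G = 280 / (2*(1+0.32))
G = 106.1 GPa


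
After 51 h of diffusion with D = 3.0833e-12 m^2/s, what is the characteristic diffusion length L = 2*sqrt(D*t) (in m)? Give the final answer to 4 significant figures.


t = 51 hr = 183600 s
Diffusion length = 2*sqrt(D*t)
= 2*sqrt(3.0833e-12 * 183600)
= 1.505e-03 m


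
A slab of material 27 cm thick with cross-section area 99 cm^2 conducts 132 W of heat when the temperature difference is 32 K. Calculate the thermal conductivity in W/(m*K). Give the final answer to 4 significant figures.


k = Q*L / (A*dT)
L = 0.27 m, A = 9.9e-03 m^2
k = 132 * 0.27 / (9.9e-03 * 32)
k = 112.5 W/(m*K)


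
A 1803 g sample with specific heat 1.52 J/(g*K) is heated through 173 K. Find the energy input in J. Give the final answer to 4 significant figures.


Q = m * cp * dT
Q = 1803 * 1.52 * 173
Q = 474100 J


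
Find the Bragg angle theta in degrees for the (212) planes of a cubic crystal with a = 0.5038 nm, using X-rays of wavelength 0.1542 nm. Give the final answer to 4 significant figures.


d = a / sqrt(h^2+k^2+l^2)
d = 0.5038 / sqrt(9) = 0.167933 nm
lambda = 2*d*sin(theta)  =>  sin(theta) = lambda / (2*d)
sin(theta) = 0.1542 / (2 * 0.167933) = 0.459111
theta = 27.33 deg


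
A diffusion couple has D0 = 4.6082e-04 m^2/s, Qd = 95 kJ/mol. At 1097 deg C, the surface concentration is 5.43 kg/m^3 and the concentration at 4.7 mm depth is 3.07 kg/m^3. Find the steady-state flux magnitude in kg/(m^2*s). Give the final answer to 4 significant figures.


Step 1: D = D0 * exp(-Qd/(R*T))
T = 1097 + 273.15 = 1370.15 K
D = 4.6082e-04 * exp(-95e3 / (8.314 * 1370.15)) = 1.10075e-07 m^2/s
Step 2: J = D * (C1 - C2) / dx
J = 1.10075e-07 * (5.43 - 3.07) / 4.7e-03
J = 5.527e-05 kg/(m^2*s)


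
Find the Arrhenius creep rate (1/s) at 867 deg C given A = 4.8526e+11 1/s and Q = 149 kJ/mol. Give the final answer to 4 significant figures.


rate = A * exp(-Q / (R*T))
T = 867 + 273.15 = 1140.15 K
rate = 4.8526e+11 * exp(-149e3 / (8.314 * 1140.15))
rate = 72350 1/s


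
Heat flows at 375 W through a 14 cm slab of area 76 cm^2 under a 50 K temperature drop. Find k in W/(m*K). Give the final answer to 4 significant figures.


k = Q*L / (A*dT)
L = 0.14 m, A = 7.6e-03 m^2
k = 375 * 0.14 / (7.6e-03 * 50)
k = 138.2 W/(m*K)


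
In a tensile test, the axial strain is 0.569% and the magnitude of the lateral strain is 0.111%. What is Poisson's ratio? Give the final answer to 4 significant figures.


nu = -epsilon_lat / epsilon_axial
Lateral strain is contraction (negative), so using magnitudes:
nu = 0.111 / 0.569
nu = 0.1951


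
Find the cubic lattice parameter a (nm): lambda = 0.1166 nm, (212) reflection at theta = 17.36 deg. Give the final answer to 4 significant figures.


d = lambda / (2*sin(theta))
d = 0.1166 / (2*sin(17.36 deg))
d = 0.195392 nm
a = d * sqrt(h^2+k^2+l^2) = 0.195392 * sqrt(9)
a = 0.5862 nm


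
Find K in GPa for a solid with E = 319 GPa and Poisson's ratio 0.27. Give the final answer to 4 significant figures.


K = E / (3*(1-2*nu))
K = 319 / (3*(1-2*0.27))
K = 231.2 GPa


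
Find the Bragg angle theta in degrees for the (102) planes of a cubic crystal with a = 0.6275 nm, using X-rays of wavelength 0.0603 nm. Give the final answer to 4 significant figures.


d = a / sqrt(h^2+k^2+l^2)
d = 0.6275 / sqrt(5) = 0.280627 nm
lambda = 2*d*sin(theta)  =>  sin(theta) = lambda / (2*d)
sin(theta) = 0.0603 / (2 * 0.280627) = 0.107438
theta = 6.168 deg


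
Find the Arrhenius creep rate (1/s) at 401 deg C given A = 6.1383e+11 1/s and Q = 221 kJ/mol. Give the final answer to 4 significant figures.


rate = A * exp(-Q / (R*T))
T = 401 + 273.15 = 674.15 K
rate = 6.1383e+11 * exp(-221e3 / (8.314 * 674.15))
rate = 4.612e-06 1/s


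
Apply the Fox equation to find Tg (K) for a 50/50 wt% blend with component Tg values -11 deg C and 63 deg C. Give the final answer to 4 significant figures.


1/Tg = w1/Tg1 + w2/Tg2 (in Kelvin)
Tg1 = 262.15 K, Tg2 = 336.15 K
1/Tg = 0.5/262.15 + 0.5/336.15
Tg = 294.6 K


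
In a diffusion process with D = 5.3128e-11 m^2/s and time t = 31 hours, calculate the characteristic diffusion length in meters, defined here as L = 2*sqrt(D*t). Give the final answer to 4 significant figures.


t = 31 hr = 111600 s
Diffusion length = 2*sqrt(D*t)
= 2*sqrt(5.3128e-11 * 111600)
= 4.87e-03 m


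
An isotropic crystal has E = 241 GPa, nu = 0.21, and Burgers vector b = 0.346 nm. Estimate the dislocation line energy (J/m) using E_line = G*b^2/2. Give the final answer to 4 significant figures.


Step 1: G = E / (2*(1+nu))
G = 241 / (2*(1+0.21)) = 99.5868 GPa = 9.95868e+10 Pa
Step 2: E_line = G*b^2/2
b = 0.346 nm = 3.46e-10 m
E_line = 0.5 * 9.95868e+10 * (3.46e-10)^2 = 5.961e-09 J/m


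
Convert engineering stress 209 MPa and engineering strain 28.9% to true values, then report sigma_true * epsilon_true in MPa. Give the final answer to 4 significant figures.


sigma_true = sigma_eng * (1 + epsilon_eng)
sigma_true = 209 * (1 + 0.289) = 269.401 MPa
epsilon_true = ln(1 + epsilon_eng)
epsilon_true = ln(1 + 0.289) = 0.253867
sigma_true * epsilon_true = 269.401 * 0.253867 = 68.39 MPa


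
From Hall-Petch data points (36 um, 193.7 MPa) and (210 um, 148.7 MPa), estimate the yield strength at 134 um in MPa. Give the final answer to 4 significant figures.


sigma_y = sigma0 + k / sqrt(d)
1/sqrt(d1) = 1/sqrt(3.6e-05) = 166.667;  1/sqrt(d2) = 69.0066
k = (sigma1 - sigma2) / (1/sqrt(d1) - 1/sqrt(d2)) = (193.7 - 148.7) / (166.667 - 69.0066) = 0.460782 MPa*m^0.5
sigma0 = sigma1 - k/sqrt(d1) = 193.7 - 0.460782*166.667 = 116.903 MPa
sigma_y(d3) = 116.903 + 0.460782 / sqrt(1.34e-04) = 156.7 MPa


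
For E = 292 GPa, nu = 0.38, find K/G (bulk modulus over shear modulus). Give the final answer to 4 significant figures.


G = E / (2*(1+nu))
G = 292 / (2*(1+0.38)) = 105.797 GPa
K = E / (3*(1-2*nu))
K = 292 / (3*(1-2*0.38)) = 405.556 GPa
K/G = 405.556 / 105.797 = 3.833
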